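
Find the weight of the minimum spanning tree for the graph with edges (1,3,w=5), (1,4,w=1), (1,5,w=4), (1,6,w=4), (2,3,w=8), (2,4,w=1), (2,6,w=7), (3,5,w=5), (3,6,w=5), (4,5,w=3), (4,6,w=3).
13 (MST edges: (1,3,w=5), (1,4,w=1), (2,4,w=1), (4,5,w=3), (4,6,w=3); sum of weights 5 + 1 + 1 + 3 + 3 = 13)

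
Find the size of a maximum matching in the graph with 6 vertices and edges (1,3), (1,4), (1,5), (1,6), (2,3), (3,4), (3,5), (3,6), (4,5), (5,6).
3 (matching: (1,6), (2,3), (4,5); upper bound floor(n/2) = floor(6/2) = 3)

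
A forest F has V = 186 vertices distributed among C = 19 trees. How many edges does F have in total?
167 (Each of the 19 component trees on V_i vertices has V_i - 1 edges; summing gives V - C = 186 - 19 = 167)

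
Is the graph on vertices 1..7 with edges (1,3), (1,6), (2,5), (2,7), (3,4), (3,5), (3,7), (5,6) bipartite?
Yes. Partition: {1, 4, 5, 7}, {2, 3, 6}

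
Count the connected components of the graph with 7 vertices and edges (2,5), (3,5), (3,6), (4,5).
3 (components: {1}, {2, 3, 4, 5, 6}, {7})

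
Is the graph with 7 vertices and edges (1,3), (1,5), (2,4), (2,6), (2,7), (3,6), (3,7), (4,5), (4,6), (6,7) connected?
Yes (BFS from 1 visits [1, 3, 5, 6, 7, 4, 2] — all 7 vertices reached)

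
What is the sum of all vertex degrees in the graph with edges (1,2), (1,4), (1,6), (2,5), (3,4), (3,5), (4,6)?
14 (handshake: sum of degrees = 2|E| = 2 x 7 = 14)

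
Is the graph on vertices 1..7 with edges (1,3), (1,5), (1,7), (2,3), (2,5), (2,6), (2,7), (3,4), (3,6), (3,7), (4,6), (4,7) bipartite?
No (odd cycle of length 3: 7 -> 1 -> 3 -> 7)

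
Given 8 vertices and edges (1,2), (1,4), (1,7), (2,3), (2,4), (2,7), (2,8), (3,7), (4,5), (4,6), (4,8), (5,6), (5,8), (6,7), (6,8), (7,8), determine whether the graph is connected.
Yes (BFS from 1 visits [1, 2, 4, 7, 3, 8, 5, 6] — all 8 vertices reached)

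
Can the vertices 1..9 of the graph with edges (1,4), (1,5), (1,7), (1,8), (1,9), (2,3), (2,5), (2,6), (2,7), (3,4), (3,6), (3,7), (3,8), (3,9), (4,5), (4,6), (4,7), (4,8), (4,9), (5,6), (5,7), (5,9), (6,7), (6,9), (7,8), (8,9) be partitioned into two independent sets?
No (odd cycle of length 3: 9 -> 1 -> 8 -> 9)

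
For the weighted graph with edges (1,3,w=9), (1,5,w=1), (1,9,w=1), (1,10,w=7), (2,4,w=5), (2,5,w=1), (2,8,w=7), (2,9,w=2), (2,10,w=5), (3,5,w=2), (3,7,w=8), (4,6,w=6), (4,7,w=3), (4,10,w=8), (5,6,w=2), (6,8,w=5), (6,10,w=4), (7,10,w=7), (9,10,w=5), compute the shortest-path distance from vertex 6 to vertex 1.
3 (path: 6 -> 5 -> 1; weights 2 + 1 = 3)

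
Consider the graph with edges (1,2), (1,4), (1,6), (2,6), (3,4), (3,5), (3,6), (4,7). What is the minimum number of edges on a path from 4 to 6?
2 (path: 4 -> 3 -> 6, 2 edges)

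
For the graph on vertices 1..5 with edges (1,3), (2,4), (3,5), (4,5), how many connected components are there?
1 (components: {1, 2, 3, 4, 5})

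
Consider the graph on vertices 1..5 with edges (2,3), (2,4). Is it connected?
No, it has 3 components: {1}, {2, 3, 4}, {5}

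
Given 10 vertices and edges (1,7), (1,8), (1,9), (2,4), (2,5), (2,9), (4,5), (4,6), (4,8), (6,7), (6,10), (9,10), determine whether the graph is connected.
No, it has 2 components: {1, 2, 4, 5, 6, 7, 8, 9, 10}, {3}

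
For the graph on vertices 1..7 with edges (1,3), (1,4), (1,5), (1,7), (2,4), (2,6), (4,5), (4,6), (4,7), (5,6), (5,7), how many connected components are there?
1 (components: {1, 2, 3, 4, 5, 6, 7})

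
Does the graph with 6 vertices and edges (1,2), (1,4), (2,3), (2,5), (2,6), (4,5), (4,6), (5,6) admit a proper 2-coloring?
No (odd cycle of length 3: 5 -> 2 -> 6 -> 5)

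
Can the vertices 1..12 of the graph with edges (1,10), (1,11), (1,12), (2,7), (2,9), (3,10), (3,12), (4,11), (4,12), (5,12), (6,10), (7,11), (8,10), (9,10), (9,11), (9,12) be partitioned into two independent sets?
Yes. Partition: {1, 3, 4, 5, 6, 7, 8, 9}, {2, 10, 11, 12}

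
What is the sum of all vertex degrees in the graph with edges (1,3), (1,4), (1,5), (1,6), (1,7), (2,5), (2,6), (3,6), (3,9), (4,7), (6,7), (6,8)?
24 (handshake: sum of degrees = 2|E| = 2 x 12 = 24)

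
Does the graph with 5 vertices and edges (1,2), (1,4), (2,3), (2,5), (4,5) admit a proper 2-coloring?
Yes. Partition: {1, 3, 5}, {2, 4}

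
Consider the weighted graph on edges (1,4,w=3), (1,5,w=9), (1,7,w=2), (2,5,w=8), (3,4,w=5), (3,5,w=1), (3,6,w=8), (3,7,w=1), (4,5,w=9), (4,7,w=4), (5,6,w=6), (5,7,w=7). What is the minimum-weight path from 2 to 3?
9 (path: 2 -> 5 -> 3; weights 8 + 1 = 9)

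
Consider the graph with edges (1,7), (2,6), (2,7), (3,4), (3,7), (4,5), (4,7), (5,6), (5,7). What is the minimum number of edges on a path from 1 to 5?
2 (path: 1 -> 7 -> 5, 2 edges)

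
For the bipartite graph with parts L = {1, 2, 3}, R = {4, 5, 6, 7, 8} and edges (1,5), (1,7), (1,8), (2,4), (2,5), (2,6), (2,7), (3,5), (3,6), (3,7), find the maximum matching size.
3 (matching: (1,8), (2,7), (3,6); upper bound min(|L|,|R|) = min(3,5) = 3)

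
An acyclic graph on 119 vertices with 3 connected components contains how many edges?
116 (Each of the 3 component trees on V_i vertices has V_i - 1 edges; summing gives V - C = 119 - 3 = 116)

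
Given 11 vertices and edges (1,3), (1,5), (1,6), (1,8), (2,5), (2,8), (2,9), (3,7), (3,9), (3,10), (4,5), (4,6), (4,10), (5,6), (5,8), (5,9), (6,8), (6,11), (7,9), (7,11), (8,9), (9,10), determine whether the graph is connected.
Yes (BFS from 1 visits [1, 3, 5, 6, 8, 7, 9, 10, 2, 4, 11] — all 11 vertices reached)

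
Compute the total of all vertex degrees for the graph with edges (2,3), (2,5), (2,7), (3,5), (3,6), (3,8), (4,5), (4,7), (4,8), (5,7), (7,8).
22 (handshake: sum of degrees = 2|E| = 2 x 11 = 22)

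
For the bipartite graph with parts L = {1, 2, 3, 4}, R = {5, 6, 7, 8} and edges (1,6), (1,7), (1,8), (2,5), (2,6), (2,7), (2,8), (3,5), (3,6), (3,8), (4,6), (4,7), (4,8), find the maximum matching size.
4 (matching: (1,8), (2,7), (3,5), (4,6); upper bound min(|L|,|R|) = min(4,4) = 4)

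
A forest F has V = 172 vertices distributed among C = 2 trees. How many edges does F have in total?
170 (Each of the 2 component trees on V_i vertices has V_i - 1 edges; summing gives V - C = 172 - 2 = 170)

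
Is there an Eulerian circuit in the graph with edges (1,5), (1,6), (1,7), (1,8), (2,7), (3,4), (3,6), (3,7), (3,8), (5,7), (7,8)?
No (4 vertices have odd degree: {2, 4, 7, 8}; Eulerian circuit requires 0)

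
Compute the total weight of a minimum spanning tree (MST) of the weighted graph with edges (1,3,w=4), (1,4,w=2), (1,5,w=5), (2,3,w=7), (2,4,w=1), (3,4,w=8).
12 (MST edges: (1,3,w=4), (1,4,w=2), (1,5,w=5), (2,4,w=1); sum of weights 4 + 2 + 5 + 1 = 12)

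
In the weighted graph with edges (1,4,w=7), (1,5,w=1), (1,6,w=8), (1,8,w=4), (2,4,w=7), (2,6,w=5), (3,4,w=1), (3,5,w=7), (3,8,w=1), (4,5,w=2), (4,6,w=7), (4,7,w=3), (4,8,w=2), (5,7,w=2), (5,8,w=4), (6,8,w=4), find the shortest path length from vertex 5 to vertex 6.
8 (path: 5 -> 8 -> 6; weights 4 + 4 = 8)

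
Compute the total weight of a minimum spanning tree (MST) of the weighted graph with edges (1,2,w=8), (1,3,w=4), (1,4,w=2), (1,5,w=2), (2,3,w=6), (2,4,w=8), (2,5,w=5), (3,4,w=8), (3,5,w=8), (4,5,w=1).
12 (MST edges: (1,3,w=4), (1,4,w=2), (2,5,w=5), (4,5,w=1); sum of weights 4 + 2 + 5 + 1 = 12)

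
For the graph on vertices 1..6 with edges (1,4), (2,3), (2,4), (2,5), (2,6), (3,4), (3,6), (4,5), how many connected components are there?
1 (components: {1, 2, 3, 4, 5, 6})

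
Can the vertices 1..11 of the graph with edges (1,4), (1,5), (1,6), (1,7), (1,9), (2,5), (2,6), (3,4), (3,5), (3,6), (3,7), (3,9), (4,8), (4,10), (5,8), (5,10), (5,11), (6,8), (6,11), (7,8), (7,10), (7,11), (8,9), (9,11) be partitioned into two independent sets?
Yes. Partition: {1, 2, 3, 8, 10, 11}, {4, 5, 6, 7, 9}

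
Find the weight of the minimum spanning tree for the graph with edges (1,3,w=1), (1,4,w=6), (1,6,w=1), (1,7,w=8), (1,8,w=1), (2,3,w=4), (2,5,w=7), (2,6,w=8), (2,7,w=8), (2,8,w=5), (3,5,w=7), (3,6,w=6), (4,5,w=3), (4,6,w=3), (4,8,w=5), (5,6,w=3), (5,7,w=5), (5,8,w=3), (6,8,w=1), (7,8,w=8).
18 (MST edges: (1,3,w=1), (1,6,w=1), (1,8,w=1), (2,3,w=4), (4,5,w=3), (4,6,w=3), (5,7,w=5); sum of weights 1 + 1 + 1 + 4 + 3 + 3 + 5 = 18)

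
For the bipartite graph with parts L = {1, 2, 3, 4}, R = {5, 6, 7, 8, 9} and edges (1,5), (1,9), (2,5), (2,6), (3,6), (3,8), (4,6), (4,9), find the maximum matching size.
4 (matching: (1,9), (2,5), (3,8), (4,6); upper bound min(|L|,|R|) = min(4,5) = 4)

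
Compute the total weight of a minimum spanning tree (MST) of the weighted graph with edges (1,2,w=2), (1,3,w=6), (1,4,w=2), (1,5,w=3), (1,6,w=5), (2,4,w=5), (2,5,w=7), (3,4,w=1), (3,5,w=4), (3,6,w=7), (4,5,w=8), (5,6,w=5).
13 (MST edges: (1,2,w=2), (1,4,w=2), (1,5,w=3), (1,6,w=5), (3,4,w=1); sum of weights 2 + 2 + 3 + 5 + 1 = 13)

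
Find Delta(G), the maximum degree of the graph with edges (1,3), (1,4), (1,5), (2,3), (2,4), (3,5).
3 (attained at vertices 1, 3)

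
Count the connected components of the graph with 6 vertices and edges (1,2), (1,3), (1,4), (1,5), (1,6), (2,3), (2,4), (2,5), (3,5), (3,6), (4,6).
1 (components: {1, 2, 3, 4, 5, 6})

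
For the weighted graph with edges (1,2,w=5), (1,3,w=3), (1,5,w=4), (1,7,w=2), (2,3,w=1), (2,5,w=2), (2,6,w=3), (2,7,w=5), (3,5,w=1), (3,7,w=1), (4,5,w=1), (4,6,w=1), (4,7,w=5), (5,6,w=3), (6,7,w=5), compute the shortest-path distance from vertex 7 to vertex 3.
1 (path: 7 -> 3; weights 1 = 1)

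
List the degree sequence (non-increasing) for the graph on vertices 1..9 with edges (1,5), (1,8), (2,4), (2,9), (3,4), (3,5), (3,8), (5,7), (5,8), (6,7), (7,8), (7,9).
[4, 4, 4, 3, 2, 2, 2, 2, 1] (degrees: deg(1)=2, deg(2)=2, deg(3)=3, deg(4)=2, deg(5)=4, deg(6)=1, deg(7)=4, deg(8)=4, deg(9)=2)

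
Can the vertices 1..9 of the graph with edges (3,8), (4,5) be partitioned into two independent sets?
Yes. Partition: {1, 2, 3, 4, 6, 7, 9}, {5, 8}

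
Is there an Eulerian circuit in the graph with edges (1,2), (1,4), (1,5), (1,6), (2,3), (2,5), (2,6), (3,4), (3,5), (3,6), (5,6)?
Yes (the graph is connected and all 6 vertices have even degree)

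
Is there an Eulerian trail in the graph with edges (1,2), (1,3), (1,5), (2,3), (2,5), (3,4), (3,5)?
No (4 vertices have odd degree: {1, 2, 4, 5}; Eulerian path requires 0 or 2)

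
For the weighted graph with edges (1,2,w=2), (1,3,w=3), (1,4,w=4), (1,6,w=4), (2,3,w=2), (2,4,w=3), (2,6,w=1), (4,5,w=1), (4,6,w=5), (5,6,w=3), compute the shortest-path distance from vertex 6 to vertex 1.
3 (path: 6 -> 2 -> 1; weights 1 + 2 = 3)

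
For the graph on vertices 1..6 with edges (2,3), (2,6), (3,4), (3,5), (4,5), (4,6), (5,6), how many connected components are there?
2 (components: {1}, {2, 3, 4, 5, 6})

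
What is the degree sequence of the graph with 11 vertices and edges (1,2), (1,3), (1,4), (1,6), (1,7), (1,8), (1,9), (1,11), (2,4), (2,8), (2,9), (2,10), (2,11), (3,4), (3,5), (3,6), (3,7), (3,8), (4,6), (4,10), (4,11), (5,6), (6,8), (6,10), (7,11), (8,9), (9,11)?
[8, 6, 6, 6, 6, 5, 5, 4, 3, 3, 2] (degrees: deg(1)=8, deg(2)=6, deg(3)=6, deg(4)=6, deg(5)=2, deg(6)=6, deg(7)=3, deg(8)=5, deg(9)=4, deg(10)=3, deg(11)=5)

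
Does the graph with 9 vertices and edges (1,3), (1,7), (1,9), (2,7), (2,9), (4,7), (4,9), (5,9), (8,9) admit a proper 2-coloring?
Yes. Partition: {1, 2, 4, 5, 6, 8}, {3, 7, 9}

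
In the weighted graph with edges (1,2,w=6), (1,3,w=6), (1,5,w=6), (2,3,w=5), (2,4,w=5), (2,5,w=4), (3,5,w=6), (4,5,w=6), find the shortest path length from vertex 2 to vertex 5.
4 (path: 2 -> 5; weights 4 = 4)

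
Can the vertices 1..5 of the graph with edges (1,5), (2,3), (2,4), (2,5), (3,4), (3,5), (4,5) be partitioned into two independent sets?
No (odd cycle of length 3: 4 -> 5 -> 3 -> 4)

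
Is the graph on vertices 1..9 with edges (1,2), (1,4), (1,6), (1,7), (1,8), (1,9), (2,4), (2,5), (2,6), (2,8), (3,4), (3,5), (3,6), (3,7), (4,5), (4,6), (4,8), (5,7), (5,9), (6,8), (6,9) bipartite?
No (odd cycle of length 3: 9 -> 1 -> 6 -> 9)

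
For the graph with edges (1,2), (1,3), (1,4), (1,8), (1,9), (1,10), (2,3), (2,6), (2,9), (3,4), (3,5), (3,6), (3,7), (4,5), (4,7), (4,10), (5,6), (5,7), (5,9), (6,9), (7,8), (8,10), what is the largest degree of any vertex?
6 (attained at vertices 1, 3)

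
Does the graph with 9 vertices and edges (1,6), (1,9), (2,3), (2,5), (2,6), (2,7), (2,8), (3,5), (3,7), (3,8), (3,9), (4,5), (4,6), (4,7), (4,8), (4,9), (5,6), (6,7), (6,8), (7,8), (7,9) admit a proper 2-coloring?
No (odd cycle of length 3: 4 -> 6 -> 5 -> 4)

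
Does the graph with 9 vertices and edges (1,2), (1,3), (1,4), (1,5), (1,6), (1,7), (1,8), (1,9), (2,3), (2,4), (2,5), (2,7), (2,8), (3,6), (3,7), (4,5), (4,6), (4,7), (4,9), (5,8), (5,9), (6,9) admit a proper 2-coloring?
No (odd cycle of length 3: 6 -> 1 -> 3 -> 6)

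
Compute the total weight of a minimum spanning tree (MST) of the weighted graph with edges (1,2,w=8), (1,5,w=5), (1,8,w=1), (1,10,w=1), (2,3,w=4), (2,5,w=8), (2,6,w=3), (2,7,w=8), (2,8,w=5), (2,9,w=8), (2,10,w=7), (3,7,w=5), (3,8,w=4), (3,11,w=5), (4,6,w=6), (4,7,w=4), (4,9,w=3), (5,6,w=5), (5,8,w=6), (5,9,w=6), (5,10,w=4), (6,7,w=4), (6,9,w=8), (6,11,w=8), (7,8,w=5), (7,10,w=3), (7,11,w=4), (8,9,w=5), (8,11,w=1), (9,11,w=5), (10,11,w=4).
28 (MST edges: (1,8,w=1), (1,10,w=1), (2,3,w=4), (2,6,w=3), (3,8,w=4), (4,7,w=4), (4,9,w=3), (5,10,w=4), (7,10,w=3), (8,11,w=1); sum of weights 1 + 1 + 4 + 3 + 4 + 4 + 3 + 4 + 3 + 1 = 28)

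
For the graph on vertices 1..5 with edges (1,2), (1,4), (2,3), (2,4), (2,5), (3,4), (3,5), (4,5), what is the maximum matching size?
2 (matching: (2,3), (4,5); upper bound floor(n/2) = floor(5/2) = 2)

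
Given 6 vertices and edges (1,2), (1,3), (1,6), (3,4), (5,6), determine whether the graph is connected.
Yes (BFS from 1 visits [1, 2, 3, 6, 4, 5] — all 6 vertices reached)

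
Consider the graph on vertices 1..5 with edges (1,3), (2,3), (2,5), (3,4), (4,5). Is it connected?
Yes (BFS from 1 visits [1, 3, 2, 4, 5] — all 5 vertices reached)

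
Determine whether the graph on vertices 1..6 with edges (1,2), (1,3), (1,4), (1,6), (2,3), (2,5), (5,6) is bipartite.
No (odd cycle of length 3: 2 -> 1 -> 3 -> 2)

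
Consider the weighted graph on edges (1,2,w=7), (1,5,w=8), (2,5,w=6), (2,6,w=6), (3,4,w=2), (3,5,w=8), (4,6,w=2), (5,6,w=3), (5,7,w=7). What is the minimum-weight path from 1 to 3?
15 (path: 1 -> 5 -> 6 -> 4 -> 3; weights 8 + 3 + 2 + 2 = 15)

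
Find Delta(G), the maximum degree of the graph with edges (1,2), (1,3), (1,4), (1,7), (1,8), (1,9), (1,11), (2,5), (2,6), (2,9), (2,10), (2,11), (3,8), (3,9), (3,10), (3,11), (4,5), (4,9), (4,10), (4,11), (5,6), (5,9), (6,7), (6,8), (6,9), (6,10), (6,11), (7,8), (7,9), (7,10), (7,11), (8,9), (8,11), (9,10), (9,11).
10 (attained at vertex 9)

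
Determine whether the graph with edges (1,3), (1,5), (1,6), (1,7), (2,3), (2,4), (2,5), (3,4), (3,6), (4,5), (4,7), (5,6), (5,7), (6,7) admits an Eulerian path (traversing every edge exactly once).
Yes (the graph is connected and exactly 2 vertices have odd degree: {2, 5}; any Eulerian path must start and end at those)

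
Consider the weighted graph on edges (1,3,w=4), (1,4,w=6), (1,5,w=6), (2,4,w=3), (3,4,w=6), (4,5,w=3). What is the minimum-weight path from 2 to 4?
3 (path: 2 -> 4; weights 3 = 3)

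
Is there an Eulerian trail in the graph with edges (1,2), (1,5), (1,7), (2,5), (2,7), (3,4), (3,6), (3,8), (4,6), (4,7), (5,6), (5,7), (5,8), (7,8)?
No (8 vertices have odd degree: {1, 2, 3, 4, 5, 6, 7, 8}; Eulerian path requires 0 or 2)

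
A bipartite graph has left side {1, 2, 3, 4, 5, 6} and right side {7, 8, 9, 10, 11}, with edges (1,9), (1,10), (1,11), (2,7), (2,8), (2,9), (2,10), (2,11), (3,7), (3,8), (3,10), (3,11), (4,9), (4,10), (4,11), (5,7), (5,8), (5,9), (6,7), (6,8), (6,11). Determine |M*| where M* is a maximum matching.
5 (matching: (1,11), (2,10), (3,8), (4,9), (5,7); upper bound min(|L|,|R|) = min(6,5) = 5)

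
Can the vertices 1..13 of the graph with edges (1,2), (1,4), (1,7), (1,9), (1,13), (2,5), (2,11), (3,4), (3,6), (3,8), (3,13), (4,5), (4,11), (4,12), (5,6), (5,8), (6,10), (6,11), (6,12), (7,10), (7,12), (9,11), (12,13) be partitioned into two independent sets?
Yes. Partition: {1, 3, 5, 10, 11, 12}, {2, 4, 6, 7, 8, 9, 13}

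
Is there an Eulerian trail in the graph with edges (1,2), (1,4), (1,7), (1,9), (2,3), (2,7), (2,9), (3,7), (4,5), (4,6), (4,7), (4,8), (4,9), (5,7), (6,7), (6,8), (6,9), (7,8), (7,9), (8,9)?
Yes — and in fact it has an Eulerian circuit (the graph is connected and all 9 vertices have even degree)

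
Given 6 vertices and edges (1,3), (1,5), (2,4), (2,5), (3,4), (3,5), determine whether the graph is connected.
No, it has 2 components: {1, 2, 3, 4, 5}, {6}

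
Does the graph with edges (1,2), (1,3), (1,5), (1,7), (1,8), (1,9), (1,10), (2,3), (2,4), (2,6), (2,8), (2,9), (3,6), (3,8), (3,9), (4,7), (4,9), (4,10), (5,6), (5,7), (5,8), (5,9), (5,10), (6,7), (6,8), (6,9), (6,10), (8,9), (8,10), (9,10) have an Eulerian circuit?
No (4 vertices have odd degree: {1, 3, 6, 8}; Eulerian circuit requires 0)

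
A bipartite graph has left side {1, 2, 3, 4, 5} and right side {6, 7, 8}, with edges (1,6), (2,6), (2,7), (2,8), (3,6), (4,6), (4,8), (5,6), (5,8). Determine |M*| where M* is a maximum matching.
3 (matching: (1,6), (2,7), (4,8); upper bound min(|L|,|R|) = min(5,3) = 3)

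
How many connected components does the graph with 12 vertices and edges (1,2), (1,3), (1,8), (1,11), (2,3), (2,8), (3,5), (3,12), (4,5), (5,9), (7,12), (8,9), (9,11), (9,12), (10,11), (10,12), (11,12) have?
2 (components: {1, 2, 3, 4, 5, 7, 8, 9, 10, 11, 12}, {6})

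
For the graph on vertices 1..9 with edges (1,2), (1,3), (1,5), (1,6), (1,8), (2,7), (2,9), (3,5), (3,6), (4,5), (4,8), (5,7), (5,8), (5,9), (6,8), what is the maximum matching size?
4 (matching: (1,8), (2,7), (3,6), (5,9); upper bound floor(n/2) = floor(9/2) = 4)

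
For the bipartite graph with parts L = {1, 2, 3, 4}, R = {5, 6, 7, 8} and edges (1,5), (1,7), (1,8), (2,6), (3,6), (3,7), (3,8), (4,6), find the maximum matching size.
3 (matching: (1,8), (2,6), (3,7); upper bound min(|L|,|R|) = min(4,4) = 4)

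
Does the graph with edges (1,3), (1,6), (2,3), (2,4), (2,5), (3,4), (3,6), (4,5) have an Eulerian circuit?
No (2 vertices have odd degree: {2, 4}; Eulerian circuit requires 0)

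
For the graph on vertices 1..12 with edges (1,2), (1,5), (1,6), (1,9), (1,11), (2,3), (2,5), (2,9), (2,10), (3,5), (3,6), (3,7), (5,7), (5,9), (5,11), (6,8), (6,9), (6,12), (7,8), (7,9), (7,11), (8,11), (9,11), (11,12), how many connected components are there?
2 (components: {1, 2, 3, 5, 6, 7, 8, 9, 10, 11, 12}, {4})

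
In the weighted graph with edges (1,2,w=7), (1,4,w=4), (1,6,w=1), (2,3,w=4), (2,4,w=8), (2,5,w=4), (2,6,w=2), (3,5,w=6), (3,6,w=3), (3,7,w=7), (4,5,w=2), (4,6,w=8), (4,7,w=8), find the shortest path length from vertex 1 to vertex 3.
4 (path: 1 -> 6 -> 3; weights 1 + 3 = 4)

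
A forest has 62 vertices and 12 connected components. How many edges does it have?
50 (Each of the 12 component trees on V_i vertices has V_i - 1 edges; summing gives V - C = 62 - 12 = 50)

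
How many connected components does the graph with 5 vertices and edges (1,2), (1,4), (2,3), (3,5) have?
1 (components: {1, 2, 3, 4, 5})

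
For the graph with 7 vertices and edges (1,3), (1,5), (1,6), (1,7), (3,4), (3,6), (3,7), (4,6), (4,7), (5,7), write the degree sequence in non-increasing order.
[4, 4, 4, 3, 3, 2, 0] (degrees: deg(1)=4, deg(2)=0, deg(3)=4, deg(4)=3, deg(5)=2, deg(6)=3, deg(7)=4)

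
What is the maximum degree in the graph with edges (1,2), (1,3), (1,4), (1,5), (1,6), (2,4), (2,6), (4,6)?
5 (attained at vertex 1)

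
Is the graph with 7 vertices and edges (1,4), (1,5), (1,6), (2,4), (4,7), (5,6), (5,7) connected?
No, it has 2 components: {1, 2, 4, 5, 6, 7}, {3}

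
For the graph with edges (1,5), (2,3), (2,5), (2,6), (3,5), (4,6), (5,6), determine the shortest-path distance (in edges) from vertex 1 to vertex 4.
3 (path: 1 -> 5 -> 6 -> 4, 3 edges)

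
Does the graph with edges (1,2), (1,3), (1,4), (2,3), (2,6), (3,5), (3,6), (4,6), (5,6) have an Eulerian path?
Yes (the graph is connected and exactly 2 vertices have odd degree: {1, 2}; any Eulerian path must start and end at those)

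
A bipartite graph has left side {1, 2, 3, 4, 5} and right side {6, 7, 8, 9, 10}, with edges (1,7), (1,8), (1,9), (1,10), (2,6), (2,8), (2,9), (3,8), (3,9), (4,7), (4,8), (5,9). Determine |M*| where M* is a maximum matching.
5 (matching: (1,10), (2,6), (3,8), (4,7), (5,9); upper bound min(|L|,|R|) = min(5,5) = 5)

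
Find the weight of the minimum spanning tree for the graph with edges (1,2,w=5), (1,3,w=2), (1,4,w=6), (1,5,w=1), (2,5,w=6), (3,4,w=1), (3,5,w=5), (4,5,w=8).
9 (MST edges: (1,2,w=5), (1,3,w=2), (1,5,w=1), (3,4,w=1); sum of weights 5 + 2 + 1 + 1 = 9)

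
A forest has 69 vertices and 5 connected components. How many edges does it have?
64 (Each of the 5 component trees on V_i vertices has V_i - 1 edges; summing gives V - C = 69 - 5 = 64)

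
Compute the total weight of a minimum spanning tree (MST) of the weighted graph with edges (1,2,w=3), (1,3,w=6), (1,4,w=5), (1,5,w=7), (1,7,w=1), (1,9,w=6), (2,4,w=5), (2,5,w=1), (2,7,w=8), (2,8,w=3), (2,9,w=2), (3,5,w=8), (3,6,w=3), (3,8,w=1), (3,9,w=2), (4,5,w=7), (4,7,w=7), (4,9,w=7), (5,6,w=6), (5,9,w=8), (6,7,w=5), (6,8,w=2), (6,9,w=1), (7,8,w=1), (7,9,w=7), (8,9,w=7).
14 (MST edges: (1,4,w=5), (1,7,w=1), (2,5,w=1), (2,9,w=2), (3,8,w=1), (3,9,w=2), (6,9,w=1), (7,8,w=1); sum of weights 5 + 1 + 1 + 2 + 1 + 2 + 1 + 1 = 14)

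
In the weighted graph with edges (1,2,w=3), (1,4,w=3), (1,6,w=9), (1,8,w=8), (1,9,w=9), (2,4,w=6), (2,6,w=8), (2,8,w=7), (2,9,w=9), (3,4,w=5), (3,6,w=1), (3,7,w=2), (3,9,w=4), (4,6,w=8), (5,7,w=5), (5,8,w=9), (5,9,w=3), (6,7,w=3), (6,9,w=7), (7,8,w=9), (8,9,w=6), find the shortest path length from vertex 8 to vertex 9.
6 (path: 8 -> 9; weights 6 = 6)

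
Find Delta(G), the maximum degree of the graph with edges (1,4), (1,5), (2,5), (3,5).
3 (attained at vertex 5)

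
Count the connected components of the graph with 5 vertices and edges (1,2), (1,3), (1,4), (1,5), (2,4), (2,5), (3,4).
1 (components: {1, 2, 3, 4, 5})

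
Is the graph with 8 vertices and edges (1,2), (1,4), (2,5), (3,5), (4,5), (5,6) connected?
No, it has 3 components: {1, 2, 3, 4, 5, 6}, {7}, {8}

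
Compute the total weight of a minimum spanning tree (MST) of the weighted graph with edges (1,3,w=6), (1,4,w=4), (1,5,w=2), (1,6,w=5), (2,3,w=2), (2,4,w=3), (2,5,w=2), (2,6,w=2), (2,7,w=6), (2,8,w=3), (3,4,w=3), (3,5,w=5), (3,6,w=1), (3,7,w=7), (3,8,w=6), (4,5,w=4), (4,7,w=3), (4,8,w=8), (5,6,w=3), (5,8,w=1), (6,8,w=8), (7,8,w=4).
14 (MST edges: (1,5,w=2), (2,3,w=2), (2,4,w=3), (2,5,w=2), (3,6,w=1), (4,7,w=3), (5,8,w=1); sum of weights 2 + 2 + 3 + 2 + 1 + 3 + 1 = 14)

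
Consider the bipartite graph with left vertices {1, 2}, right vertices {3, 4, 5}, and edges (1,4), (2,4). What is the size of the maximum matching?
1 (matching: (1,4); upper bound min(|L|,|R|) = min(2,3) = 2)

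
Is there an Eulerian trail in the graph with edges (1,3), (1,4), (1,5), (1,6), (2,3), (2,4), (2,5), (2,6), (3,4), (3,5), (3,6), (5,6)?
Yes (the graph is connected and exactly 2 vertices have odd degree: {3, 4}; any Eulerian path must start and end at those)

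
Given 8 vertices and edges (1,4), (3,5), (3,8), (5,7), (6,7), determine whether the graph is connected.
No, it has 3 components: {1, 4}, {2}, {3, 5, 6, 7, 8}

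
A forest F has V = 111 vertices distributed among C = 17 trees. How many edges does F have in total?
94 (Each of the 17 component trees on V_i vertices has V_i - 1 edges; summing gives V - C = 111 - 17 = 94)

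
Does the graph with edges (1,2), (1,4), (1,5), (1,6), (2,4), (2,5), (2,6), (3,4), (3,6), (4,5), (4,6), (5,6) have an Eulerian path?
Yes (the graph is connected and exactly 2 vertices have odd degree: {4, 6}; any Eulerian path must start and end at those)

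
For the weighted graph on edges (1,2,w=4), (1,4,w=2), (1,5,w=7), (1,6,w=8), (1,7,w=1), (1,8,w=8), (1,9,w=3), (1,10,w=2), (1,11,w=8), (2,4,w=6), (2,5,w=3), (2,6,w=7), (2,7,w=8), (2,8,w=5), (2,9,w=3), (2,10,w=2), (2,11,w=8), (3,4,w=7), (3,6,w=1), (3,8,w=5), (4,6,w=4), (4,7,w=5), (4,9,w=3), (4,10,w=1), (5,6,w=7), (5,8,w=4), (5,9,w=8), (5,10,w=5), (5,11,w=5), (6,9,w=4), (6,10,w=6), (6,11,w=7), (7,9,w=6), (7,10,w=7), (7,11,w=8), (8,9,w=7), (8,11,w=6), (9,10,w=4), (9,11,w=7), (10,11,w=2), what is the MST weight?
23 (MST edges: (1,7,w=1), (1,9,w=3), (1,10,w=2), (2,5,w=3), (2,10,w=2), (3,6,w=1), (4,6,w=4), (4,10,w=1), (5,8,w=4), (10,11,w=2); sum of weights 1 + 3 + 2 + 3 + 2 + 1 + 4 + 1 + 4 + 2 = 23)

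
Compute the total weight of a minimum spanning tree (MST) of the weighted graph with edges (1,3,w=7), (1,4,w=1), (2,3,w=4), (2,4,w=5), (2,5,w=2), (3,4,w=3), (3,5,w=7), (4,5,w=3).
9 (MST edges: (1,4,w=1), (2,5,w=2), (3,4,w=3), (4,5,w=3); sum of weights 1 + 2 + 3 + 3 = 9)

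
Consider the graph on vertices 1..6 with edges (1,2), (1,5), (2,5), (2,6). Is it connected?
No, it has 3 components: {1, 2, 5, 6}, {3}, {4}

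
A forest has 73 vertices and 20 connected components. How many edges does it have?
53 (Each of the 20 component trees on V_i vertices has V_i - 1 edges; summing gives V - C = 73 - 20 = 53)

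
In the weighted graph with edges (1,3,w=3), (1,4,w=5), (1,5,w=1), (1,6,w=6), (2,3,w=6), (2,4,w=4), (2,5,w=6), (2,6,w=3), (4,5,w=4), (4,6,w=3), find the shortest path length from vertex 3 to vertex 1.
3 (path: 3 -> 1; weights 3 = 3)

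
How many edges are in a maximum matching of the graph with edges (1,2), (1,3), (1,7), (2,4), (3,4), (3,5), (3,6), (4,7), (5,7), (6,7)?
3 (matching: (2,4), (3,5), (6,7); upper bound floor(n/2) = floor(7/2) = 3)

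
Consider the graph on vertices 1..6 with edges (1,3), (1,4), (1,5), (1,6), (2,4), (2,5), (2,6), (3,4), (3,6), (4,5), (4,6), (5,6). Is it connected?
Yes (BFS from 1 visits [1, 3, 4, 5, 6, 2] — all 6 vertices reached)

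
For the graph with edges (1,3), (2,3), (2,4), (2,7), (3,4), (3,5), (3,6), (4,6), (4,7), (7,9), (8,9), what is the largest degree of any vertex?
5 (attained at vertex 3)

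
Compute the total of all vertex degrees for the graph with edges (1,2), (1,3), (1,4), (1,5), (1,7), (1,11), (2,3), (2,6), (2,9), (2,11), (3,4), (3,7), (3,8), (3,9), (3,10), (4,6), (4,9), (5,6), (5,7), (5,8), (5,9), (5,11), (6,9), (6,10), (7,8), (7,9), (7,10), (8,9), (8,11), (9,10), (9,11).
62 (handshake: sum of degrees = 2|E| = 2 x 31 = 62)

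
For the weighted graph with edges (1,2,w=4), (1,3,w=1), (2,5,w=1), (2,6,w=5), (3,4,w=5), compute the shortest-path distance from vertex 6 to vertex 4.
15 (path: 6 -> 2 -> 1 -> 3 -> 4; weights 5 + 4 + 1 + 5 = 15)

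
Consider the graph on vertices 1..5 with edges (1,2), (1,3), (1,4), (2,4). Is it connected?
No, it has 2 components: {1, 2, 3, 4}, {5}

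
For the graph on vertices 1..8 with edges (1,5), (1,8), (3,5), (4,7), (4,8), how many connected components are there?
3 (components: {1, 3, 4, 5, 7, 8}, {2}, {6})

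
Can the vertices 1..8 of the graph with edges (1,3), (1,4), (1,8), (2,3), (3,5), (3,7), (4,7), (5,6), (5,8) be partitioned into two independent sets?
Yes. Partition: {1, 2, 5, 7}, {3, 4, 6, 8}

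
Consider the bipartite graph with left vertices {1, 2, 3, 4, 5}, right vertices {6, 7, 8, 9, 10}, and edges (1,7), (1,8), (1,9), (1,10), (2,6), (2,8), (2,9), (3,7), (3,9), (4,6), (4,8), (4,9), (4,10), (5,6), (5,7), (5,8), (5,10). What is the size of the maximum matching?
5 (matching: (1,10), (2,9), (3,7), (4,8), (5,6); upper bound min(|L|,|R|) = min(5,5) = 5)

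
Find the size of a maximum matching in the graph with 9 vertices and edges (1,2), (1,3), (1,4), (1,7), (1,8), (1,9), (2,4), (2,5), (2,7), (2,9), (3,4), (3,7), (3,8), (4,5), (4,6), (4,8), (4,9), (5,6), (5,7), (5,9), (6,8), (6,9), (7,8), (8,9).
4 (matching: (1,3), (4,6), (5,9), (7,8); upper bound floor(n/2) = floor(9/2) = 4)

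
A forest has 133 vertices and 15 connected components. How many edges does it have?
118 (Each of the 15 component trees on V_i vertices has V_i - 1 edges; summing gives V - C = 133 - 15 = 118)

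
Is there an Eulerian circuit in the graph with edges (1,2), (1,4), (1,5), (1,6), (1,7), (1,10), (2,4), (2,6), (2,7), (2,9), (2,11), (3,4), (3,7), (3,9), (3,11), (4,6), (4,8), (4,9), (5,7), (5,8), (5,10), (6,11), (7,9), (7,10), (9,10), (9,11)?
Yes (the graph is connected and all 11 vertices have even degree)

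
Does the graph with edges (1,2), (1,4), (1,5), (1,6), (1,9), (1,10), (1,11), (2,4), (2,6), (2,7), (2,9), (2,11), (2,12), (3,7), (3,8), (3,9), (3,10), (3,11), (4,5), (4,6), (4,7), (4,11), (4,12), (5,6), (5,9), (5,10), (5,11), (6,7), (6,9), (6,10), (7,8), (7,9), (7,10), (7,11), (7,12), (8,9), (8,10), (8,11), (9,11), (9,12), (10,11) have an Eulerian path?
No (10 vertices have odd degree: {1, 2, 3, 4, 6, 7, 8, 9, 10, 11}; Eulerian path requires 0 or 2)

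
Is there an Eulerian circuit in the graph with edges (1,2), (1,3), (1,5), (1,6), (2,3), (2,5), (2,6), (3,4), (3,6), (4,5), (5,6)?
Yes (the graph is connected and all 6 vertices have even degree)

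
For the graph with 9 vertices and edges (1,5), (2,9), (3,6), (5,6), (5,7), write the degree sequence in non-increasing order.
[3, 2, 1, 1, 1, 1, 1, 0, 0] (degrees: deg(1)=1, deg(2)=1, deg(3)=1, deg(4)=0, deg(5)=3, deg(6)=2, deg(7)=1, deg(8)=0, deg(9)=1)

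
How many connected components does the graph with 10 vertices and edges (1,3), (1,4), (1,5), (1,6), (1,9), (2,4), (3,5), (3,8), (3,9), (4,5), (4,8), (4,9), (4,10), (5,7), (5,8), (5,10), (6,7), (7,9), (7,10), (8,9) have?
1 (components: {1, 2, 3, 4, 5, 6, 7, 8, 9, 10})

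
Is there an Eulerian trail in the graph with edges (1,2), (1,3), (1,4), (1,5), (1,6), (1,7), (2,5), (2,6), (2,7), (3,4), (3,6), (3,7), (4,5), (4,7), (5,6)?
Yes — and in fact it has an Eulerian circuit (the graph is connected and all 7 vertices have even degree)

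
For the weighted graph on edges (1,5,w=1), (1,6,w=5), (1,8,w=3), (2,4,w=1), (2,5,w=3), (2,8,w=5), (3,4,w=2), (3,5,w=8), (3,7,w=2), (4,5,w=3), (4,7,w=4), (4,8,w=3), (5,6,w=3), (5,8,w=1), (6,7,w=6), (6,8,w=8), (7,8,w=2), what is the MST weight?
12 (MST edges: (1,5,w=1), (2,4,w=1), (3,4,w=2), (3,7,w=2), (5,6,w=3), (5,8,w=1), (7,8,w=2); sum of weights 1 + 1 + 2 + 2 + 3 + 1 + 2 = 12)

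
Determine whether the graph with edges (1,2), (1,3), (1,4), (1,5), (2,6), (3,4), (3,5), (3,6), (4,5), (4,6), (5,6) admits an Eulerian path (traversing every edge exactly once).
Yes — and in fact it has an Eulerian circuit (the graph is connected and all 6 vertices have even degree)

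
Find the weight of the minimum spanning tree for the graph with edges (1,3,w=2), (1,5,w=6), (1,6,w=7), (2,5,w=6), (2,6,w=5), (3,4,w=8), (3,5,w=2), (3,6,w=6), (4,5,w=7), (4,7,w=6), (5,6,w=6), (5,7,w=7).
28 (MST edges: (1,3,w=2), (2,5,w=6), (2,6,w=5), (3,5,w=2), (4,5,w=7), (4,7,w=6); sum of weights 2 + 6 + 5 + 2 + 7 + 6 = 28)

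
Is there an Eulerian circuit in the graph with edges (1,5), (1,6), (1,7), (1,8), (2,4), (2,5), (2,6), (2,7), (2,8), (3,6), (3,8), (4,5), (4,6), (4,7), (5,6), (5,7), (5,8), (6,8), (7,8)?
No (2 vertices have odd degree: {2, 7}; Eulerian circuit requires 0)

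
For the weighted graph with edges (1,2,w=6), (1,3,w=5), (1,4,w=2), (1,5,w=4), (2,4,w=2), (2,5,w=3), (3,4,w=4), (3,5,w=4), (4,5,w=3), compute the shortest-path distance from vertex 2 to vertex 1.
4 (path: 2 -> 4 -> 1; weights 2 + 2 = 4)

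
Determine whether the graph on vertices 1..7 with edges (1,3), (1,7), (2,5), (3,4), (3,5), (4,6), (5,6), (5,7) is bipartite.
Yes. Partition: {1, 4, 5}, {2, 3, 6, 7}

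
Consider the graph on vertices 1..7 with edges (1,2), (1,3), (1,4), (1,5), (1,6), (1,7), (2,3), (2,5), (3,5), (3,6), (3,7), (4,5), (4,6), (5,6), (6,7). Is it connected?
Yes (BFS from 1 visits [1, 2, 3, 4, 5, 6, 7] — all 7 vertices reached)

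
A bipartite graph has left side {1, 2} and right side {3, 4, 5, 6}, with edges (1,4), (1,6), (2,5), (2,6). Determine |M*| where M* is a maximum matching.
2 (matching: (1,6), (2,5); upper bound min(|L|,|R|) = min(2,4) = 2)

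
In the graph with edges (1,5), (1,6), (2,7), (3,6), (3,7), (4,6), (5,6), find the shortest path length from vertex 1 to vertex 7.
3 (path: 1 -> 6 -> 3 -> 7, 3 edges)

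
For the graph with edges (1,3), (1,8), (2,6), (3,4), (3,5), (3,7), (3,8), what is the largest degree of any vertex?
5 (attained at vertex 3)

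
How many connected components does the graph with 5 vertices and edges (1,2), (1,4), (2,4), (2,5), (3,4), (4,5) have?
1 (components: {1, 2, 3, 4, 5})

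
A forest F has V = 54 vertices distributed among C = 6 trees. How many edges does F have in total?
48 (Each of the 6 component trees on V_i vertices has V_i - 1 edges; summing gives V - C = 54 - 6 = 48)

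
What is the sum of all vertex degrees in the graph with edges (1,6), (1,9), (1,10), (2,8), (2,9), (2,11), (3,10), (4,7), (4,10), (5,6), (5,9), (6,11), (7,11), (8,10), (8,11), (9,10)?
32 (handshake: sum of degrees = 2|E| = 2 x 16 = 32)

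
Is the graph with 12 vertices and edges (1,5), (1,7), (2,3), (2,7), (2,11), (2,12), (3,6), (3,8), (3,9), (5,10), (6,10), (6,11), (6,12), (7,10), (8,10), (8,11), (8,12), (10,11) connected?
No, it has 2 components: {1, 2, 3, 5, 6, 7, 8, 9, 10, 11, 12}, {4}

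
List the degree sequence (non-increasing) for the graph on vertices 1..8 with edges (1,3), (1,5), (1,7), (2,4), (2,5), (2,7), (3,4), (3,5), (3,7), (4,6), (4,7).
[4, 4, 4, 3, 3, 3, 1, 0] (degrees: deg(1)=3, deg(2)=3, deg(3)=4, deg(4)=4, deg(5)=3, deg(6)=1, deg(7)=4, deg(8)=0)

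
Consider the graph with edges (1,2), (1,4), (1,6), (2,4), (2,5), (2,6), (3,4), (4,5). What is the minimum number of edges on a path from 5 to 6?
2 (path: 5 -> 2 -> 6, 2 edges)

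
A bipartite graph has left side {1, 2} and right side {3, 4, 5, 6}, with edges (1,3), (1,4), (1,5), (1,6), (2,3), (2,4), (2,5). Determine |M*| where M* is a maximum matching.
2 (matching: (1,6), (2,5); upper bound min(|L|,|R|) = min(2,4) = 2)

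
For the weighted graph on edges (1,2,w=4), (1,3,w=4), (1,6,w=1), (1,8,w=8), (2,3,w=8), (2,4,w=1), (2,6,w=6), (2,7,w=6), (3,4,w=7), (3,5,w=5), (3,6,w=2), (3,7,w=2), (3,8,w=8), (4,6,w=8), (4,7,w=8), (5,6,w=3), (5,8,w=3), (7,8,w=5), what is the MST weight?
16 (MST edges: (1,2,w=4), (1,6,w=1), (2,4,w=1), (3,6,w=2), (3,7,w=2), (5,6,w=3), (5,8,w=3); sum of weights 4 + 1 + 1 + 2 + 2 + 3 + 3 = 16)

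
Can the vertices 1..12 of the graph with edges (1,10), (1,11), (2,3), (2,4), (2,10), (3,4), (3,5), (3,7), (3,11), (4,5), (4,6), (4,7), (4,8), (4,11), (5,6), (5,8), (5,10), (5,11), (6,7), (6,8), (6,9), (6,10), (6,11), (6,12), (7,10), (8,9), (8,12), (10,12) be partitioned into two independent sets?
No (odd cycle of length 5: 4 -> 11 -> 1 -> 10 -> 7 -> 4)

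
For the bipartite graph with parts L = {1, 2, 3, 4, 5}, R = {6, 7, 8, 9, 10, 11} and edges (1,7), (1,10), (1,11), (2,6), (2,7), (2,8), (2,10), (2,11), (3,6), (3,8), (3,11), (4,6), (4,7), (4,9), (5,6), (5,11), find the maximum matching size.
5 (matching: (1,7), (2,10), (3,8), (4,9), (5,11); upper bound min(|L|,|R|) = min(5,6) = 5)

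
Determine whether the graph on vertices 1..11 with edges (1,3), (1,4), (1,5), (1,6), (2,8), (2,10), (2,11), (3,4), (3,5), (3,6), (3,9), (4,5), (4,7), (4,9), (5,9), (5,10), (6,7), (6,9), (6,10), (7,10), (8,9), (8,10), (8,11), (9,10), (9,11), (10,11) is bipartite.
No (odd cycle of length 3: 4 -> 1 -> 5 -> 4)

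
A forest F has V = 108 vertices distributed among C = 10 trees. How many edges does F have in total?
98 (Each of the 10 component trees on V_i vertices has V_i - 1 edges; summing gives V - C = 108 - 10 = 98)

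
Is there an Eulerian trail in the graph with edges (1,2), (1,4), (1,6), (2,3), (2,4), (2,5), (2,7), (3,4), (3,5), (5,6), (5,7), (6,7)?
No (6 vertices have odd degree: {1, 2, 3, 4, 6, 7}; Eulerian path requires 0 or 2)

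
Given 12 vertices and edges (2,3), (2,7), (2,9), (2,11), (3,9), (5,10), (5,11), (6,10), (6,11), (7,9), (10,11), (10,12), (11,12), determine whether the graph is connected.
No, it has 4 components: {1}, {2, 3, 5, 6, 7, 9, 10, 11, 12}, {4}, {8}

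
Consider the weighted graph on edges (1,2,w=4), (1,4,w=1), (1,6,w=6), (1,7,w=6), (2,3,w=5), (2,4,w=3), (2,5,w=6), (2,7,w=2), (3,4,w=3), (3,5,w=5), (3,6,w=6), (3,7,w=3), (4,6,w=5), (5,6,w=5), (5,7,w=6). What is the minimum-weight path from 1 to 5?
9 (path: 1 -> 4 -> 3 -> 5; weights 1 + 3 + 5 = 9)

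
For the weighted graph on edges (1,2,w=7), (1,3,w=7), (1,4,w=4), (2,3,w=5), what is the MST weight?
16 (MST edges: (1,2,w=7), (1,4,w=4), (2,3,w=5); sum of weights 7 + 4 + 5 = 16)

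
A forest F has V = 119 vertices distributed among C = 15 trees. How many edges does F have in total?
104 (Each of the 15 component trees on V_i vertices has V_i - 1 edges; summing gives V - C = 119 - 15 = 104)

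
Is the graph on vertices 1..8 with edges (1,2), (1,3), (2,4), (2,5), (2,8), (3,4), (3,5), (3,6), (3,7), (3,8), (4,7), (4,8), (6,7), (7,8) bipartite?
No (odd cycle of length 5: 4 -> 2 -> 1 -> 3 -> 7 -> 4)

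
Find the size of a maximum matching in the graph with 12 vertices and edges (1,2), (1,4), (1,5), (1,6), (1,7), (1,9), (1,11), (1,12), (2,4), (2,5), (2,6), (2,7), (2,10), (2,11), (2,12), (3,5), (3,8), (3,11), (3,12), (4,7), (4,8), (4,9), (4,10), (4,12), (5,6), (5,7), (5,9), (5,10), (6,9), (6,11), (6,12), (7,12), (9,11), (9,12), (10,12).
6 (matching: (1,11), (2,6), (3,8), (4,9), (5,10), (7,12); upper bound floor(n/2) = floor(12/2) = 6)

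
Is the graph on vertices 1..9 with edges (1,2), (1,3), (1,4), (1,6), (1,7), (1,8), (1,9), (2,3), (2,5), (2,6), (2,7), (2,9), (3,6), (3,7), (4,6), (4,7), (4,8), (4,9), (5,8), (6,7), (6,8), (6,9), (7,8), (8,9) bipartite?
No (odd cycle of length 3: 7 -> 1 -> 6 -> 7)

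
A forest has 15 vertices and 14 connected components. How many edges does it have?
1 (Each of the 14 component trees on V_i vertices has V_i - 1 edges; summing gives V - C = 15 - 14 = 1)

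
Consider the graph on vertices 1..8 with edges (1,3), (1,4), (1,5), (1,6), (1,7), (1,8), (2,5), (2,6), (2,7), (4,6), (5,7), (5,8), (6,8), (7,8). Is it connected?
Yes (BFS from 1 visits [1, 3, 4, 5, 6, 7, 8, 2] — all 8 vertices reached)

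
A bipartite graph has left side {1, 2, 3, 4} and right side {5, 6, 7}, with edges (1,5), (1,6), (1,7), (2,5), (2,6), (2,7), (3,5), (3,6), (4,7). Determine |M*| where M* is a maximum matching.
3 (matching: (1,7), (2,6), (3,5); upper bound min(|L|,|R|) = min(4,3) = 3)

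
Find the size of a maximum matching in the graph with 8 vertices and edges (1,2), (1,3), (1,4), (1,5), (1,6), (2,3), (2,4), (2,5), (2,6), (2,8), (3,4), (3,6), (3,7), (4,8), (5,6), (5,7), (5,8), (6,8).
4 (matching: (1,4), (2,3), (5,7), (6,8); upper bound floor(n/2) = floor(8/2) = 4)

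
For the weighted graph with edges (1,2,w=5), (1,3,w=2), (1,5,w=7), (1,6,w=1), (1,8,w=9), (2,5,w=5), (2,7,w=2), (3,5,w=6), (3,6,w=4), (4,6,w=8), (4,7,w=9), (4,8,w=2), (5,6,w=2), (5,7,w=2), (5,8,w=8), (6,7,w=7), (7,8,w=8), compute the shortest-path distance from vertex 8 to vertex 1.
9 (path: 8 -> 1; weights 9 = 9)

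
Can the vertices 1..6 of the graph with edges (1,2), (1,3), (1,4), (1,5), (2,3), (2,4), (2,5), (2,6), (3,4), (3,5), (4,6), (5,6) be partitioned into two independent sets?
No (odd cycle of length 3: 5 -> 1 -> 2 -> 5)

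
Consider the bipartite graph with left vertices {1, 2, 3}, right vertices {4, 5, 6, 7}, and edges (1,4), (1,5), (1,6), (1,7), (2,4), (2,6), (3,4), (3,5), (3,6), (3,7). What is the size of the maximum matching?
3 (matching: (1,7), (2,6), (3,5); upper bound min(|L|,|R|) = min(3,4) = 3)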